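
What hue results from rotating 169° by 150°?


New hue = (H + rotation) mod 360
New hue = (169 + 150) mod 360
= 319 mod 360
= 319°


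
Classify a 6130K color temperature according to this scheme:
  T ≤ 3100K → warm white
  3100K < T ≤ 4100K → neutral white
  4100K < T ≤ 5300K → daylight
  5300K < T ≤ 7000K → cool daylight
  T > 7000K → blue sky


Temperature: 6130K
5300K < 6130K ≤ 7000K → cool daylight
Classification: cool daylight


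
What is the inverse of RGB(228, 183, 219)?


Invert: (255-R, 255-G, 255-B)
R: 255-228 = 27
G: 255-183 = 72
B: 255-219 = 36
= RGB(27, 72, 36)


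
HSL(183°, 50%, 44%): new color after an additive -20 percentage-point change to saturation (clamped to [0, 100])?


Original S = 50%
Adjustment = -20 percentage points
New S = 50 + (-20) = 30
Clamp to [0, 100] → 30
= HSL(183°, 30%, 44%)


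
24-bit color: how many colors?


Colors = 2^bits = 2^24
= 16,777,216 colors


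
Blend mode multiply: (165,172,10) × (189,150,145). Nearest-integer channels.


Multiply: C = A×B/255, rounded to nearest integer
R: 165×189/255 = 31185/255 ≈ 122.294 → 122
G: 172×150/255 = 25800/255 ≈ 101.176 → 101
B: 10×145/255 = 1450/255 ≈ 5.686 → 6
= RGB(122, 101, 6)


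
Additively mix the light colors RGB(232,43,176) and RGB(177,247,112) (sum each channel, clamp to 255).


Additive: each channel = min(255, C₁+C₂)
R: 232+177 = 409 → 255
G: 43+247 = 290 → 255
B: 176+112 = 288 → 255
= RGB(255, 255, 255)


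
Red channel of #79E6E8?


Color: #79E6E8
R = 79 = 121
G = E6 = 230
B = E8 = 232
Red = 121


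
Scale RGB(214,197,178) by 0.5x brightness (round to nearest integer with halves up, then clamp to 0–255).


Multiply each channel by 0.5, round half up, clamp to [0, 255]
R: 214×0.5 = 107
G: 197×0.5 = 98.5 → round → 99
B: 178×0.5 = 89
= RGB(107, 99, 89)


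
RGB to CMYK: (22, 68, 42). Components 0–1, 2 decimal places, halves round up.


R'=22/255≈0.0863, G'=68/255≈0.2667, B'=42/255≈0.1647
K = 1 - max(R',G',B') = 1 - 68/255 = 187/255 = 0.73333… → 0.73
(1-R'-K)/(1-K) simplifies to (max-R)/max with max = 68:
C = (68-22)/68 = 46/68 = 0.67647… → 0.68
M = (68-68)/68 = 0/68 = 0 → 0.00
Y = (68-42)/68 = 26/68 = 0.38235… → 0.38
= CMYK(0.68, 0.00, 0.38, 0.73)


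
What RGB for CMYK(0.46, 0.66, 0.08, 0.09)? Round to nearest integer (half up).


R = 255 × (1-C) × (1-K) = 255 × 0.54 × 0.91 = 125.307 → 125
G = 255 × (1-M) × (1-K) = 255 × 0.34 × 0.91 = 78.897 → 79
B = 255 × (1-Y) × (1-K) = 255 × 0.92 × 0.91 = 213.486 → 213
= RGB(125, 79, 213)


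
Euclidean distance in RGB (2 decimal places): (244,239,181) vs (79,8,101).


d = √[(R₁-R₂)² + (G₁-G₂)² + (B₁-B₂)²]
d = √[(244-79)² + (239-8)² + (181-101)²]
d = √[27225 + 53361 + 6400]
d = √86986
d ≈ 294.93


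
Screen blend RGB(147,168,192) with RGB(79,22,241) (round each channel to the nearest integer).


Screen: C = 255 - (255-A)×(255-B)/255, rounded to nearest integer
R: 255 - (255-147)×(255-79)/255 = 255 - 19008/255 ≈ 255 - 74.541 = 180.459 → 180
G: 255 - (255-168)×(255-22)/255 = 255 - 20271/255 ≈ 255 - 79.494 = 175.506 → 176
B: 255 - (255-192)×(255-241)/255 = 255 - 882/255 ≈ 255 - 3.459 = 251.541 → 252
= RGB(180, 176, 252)


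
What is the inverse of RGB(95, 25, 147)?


Invert: (255-R, 255-G, 255-B)
R: 255-95 = 160
G: 255-25 = 230
B: 255-147 = 108
= RGB(160, 230, 108)


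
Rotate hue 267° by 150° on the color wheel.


New hue = (H + rotation) mod 360
New hue = (267 + 150) mod 360
= 417 mod 360
= 57°


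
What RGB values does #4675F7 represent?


46 → 70 (R)
75 → 117 (G)
F7 → 247 (B)
= RGB(70, 117, 247)


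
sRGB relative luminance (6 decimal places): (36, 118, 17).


Linearize each channel (sRGB transfer function): c = v/255; c_lin = c/12.92 if c ≤ 0.04045, else ((c+0.055)/1.055)^2.4
  R: 36/255 ≈ 0.141176 > 0.04045 → ((0.141176+0.055)/1.055)^2.4 ≈ 0.017642
  G: 118/255 ≈ 0.462745 > 0.04045 → ((0.462745+0.055)/1.055)^2.4 ≈ 0.181164
  B: 17/255 ≈ 0.066667 > 0.04045 → ((0.066667+0.055)/1.055)^2.4 ≈ 0.005605
R_lin = 0.017642, G_lin = 0.181164, B_lin = 0.005605
L = 0.2126×R + 0.7152×G + 0.0722×B
L = 0.2126×0.017642 + 0.7152×0.181164 + 0.0722×0.005605
L ≈ 0.133724


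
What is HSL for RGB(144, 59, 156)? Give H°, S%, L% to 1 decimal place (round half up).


Normalize: R'=144/255≈0.5647, G'=59/255≈0.2314, B'=156/255≈0.6118
Max=156/255, Min=59/255, Δ=Max-Min=97/255
L = (Max+Min)/2 = (156+59)/510 = 215/510 = 0.42156… → L = 42.2%
L ≤ 0.5 → S = Δ/(Max+Min) = 97/(156+59) = 97/215 = 0.45116… → S = 45.1%
(the 1/255 factors cancel in S and H, so raw channel differences can be used)
Max is B' → H = 60 × ((R-G)/Δ + 4) = 60 × ((144-59)/97 + 4)
  85/97 + 4 = 0.8762… + 4 = 4.8762…
  H = 60 × 4.8762… = 292.577…° → H = 292.6°
= HSL(292.6°, 45.1%, 42.2%)


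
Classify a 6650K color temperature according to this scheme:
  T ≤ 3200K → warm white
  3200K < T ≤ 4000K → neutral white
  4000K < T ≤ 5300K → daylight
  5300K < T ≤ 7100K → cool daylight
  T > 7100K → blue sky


Temperature: 6650K
5300K < 6650K ≤ 7100K → cool daylight
Classification: cool daylight


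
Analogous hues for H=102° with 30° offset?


Base hue: 102°
Left analog: (102 - 30) mod 360 = 72°
Right analog: (102 + 30) mod 360 = 132°
Analogous hues = 72° and 132°


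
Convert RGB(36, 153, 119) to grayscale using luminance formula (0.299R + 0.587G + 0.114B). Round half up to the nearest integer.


Gray = 0.299×R + 0.587×G + 0.114×B
Gray = 0.299×36 + 0.587×153 + 0.114×119
Gray = 10.764 + 89.811 + 13.566
Gray = 114.141 → round half up → 114
Gray = 114


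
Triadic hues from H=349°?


Triadic: equally spaced at 120° intervals
H1 = 349°
H2 = (349 + 120) mod 360 = 109°
H3 = (349 + 240) mod 360 = 229°
Triadic = 349°, 109°, 229°


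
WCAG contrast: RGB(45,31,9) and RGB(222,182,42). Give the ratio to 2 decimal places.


Linearize each sRGB channel c=v/255: c/12.92 if c ≤ 0.04045 else ((c+0.055)/1.055)^2.4
L = 0.2126×R_lin + 0.7152×G_lin + 0.0722×B_lin
Color 1 (45,31,9):
  R=45: 45/255≈0.1765 > 0.04045 → ((0.1765+0.055)/1.055)^2.4 ≈ 0.02624
  G=31: 31/255≈0.1216 > 0.04045 → ((0.1216+0.055)/1.055)^2.4 ≈ 0.01370
  B=9: 9/255≈0.0353 ≤ 0.04045 → 0.0353/12.92 ≈ 0.00273
  L1 = 0.2126×0.02624 + 0.7152×0.01370 + 0.0722×0.00273 ≈ 0.01558
Color 2 (222,182,42):
  R=222: 222/255≈0.8706 > 0.04045 → ((0.8706+0.055)/1.055)^2.4 ≈ 0.73046
  G=182: 182/255≈0.7137 > 0.04045 → ((0.7137+0.055)/1.055)^2.4 ≈ 0.46778
  B=42: 42/255≈0.1647 > 0.04045 → ((0.1647+0.055)/1.055)^2.4 ≈ 0.02315
  L2 = 0.2126×0.73046 + 0.7152×0.46778 + 0.0722×0.02315 ≈ 0.49153
Lighter = 0.49153, Darker = 0.01558
Ratio = (L_lighter + 0.05) / (L_darker + 0.05)
Ratio = (0.49153 + 0.05) / (0.01558 + 0.05) = 0.54153 / 0.06558 ≈ 8.2580
Ratio ≈ 8.26:1


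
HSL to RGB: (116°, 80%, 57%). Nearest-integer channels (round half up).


H=116°, S=0.80, L=0.57
C = (1-|2L-1|)×S = (1-|0.14|)×0.80 = 0.688
H' = H/60 = 116/60 ≈ 1.9333; X = C×(1-|H' mod 2 - 1|) ≈ 0.0459
m = L - C/2 = 0.57 - 0.344 = 0.226
Sector ⌊H'⌋ = 1 → (R',G',B') = (≈0.0459, 0.688, 0.0)
RGB = ((R'+m)×255, (G'+m)×255, (B'+m)×255) = (69.326, 233.07, 57.63)
Round half up → RGB(69, 233, 58)


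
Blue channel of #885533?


Color: #885533
R = 88 = 136
G = 55 = 85
B = 33 = 51
Blue = 51


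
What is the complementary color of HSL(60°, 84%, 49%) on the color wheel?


Complement = opposite side of color wheel = hue + 180°
H' = (60 + 180) mod 360 = 240°
S and L unchanged.
= HSL(240°, 84%, 49%)


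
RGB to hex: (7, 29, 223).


R = 7 → 07 (hex)
G = 29 → 1D (hex)
B = 223 → DF (hex)
Hex = #071DDF


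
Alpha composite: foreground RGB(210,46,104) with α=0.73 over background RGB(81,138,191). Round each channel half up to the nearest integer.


C = α×F + (1-α)×B, with 1-α = 0.27
R: 0.73×210 + 0.27×81 = 153.30 + 21.87 = 175.17 → 175
G: 0.73×46 + 0.27×138 = 33.58 + 37.26 = 70.84 → 71
B: 0.73×104 + 0.27×191 = 75.92 + 51.57 = 127.49 → 127
= RGB(175, 71, 127)


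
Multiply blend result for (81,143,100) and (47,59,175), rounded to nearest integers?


Multiply: C = A×B/255, rounded to nearest integer
R: 81×47/255 = 3807/255 ≈ 14.929 → 15
G: 143×59/255 = 8437/255 ≈ 33.086 → 33
B: 100×175/255 = 17500/255 ≈ 68.627 → 69
= RGB(15, 33, 69)


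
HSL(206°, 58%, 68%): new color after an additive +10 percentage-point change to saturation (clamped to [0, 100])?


Original S = 58%
Adjustment = +10 percentage points
New S = 58 + (10) = 68
Clamp to [0, 100] → 68
= HSL(206°, 68%, 68%)


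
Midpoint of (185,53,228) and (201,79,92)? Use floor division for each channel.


Midpoint: each channel = ⌊(C₁+C₂)/2⌋
R: ⌊(185+201)/2⌋ = 193
G: ⌊(53+79)/2⌋ = 66
B: ⌊(228+92)/2⌋ = 160
= RGB(193, 66, 160)


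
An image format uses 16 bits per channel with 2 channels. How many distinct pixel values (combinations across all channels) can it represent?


Total bits = 16 bits/channel × 2 channels = 32 bits
Distinct pixel values = 2^32
= 4,294,967,296 pixel values


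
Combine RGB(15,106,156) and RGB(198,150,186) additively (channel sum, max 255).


Additive: each channel = min(255, C₁+C₂)
R: 15+198 = 213 → 213
G: 106+150 = 256 → 255
B: 156+186 = 342 → 255
= RGB(213, 255, 255)


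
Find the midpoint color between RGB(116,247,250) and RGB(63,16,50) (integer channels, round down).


Midpoint: each channel = ⌊(C₁+C₂)/2⌋
R: ⌊(116+63)/2⌋ = 89
G: ⌊(247+16)/2⌋ = 131
B: ⌊(250+50)/2⌋ = 150
= RGB(89, 131, 150)


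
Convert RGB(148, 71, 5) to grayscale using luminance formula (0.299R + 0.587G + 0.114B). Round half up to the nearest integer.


Gray = 0.299×R + 0.587×G + 0.114×B
Gray = 0.299×148 + 0.587×71 + 0.114×5
Gray = 44.252 + 41.677 + 0.570
Gray = 86.499 → round half up → 86
Gray = 86


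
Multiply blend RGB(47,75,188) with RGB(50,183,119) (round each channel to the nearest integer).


Multiply: C = A×B/255, rounded to nearest integer
R: 47×50/255 = 2350/255 ≈ 9.216 → 9
G: 75×183/255 = 13725/255 ≈ 53.824 → 54
B: 188×119/255 = 22372/255 ≈ 87.733 → 88
= RGB(9, 54, 88)


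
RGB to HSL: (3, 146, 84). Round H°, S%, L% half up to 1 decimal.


Normalize: R'=3/255≈0.0118, G'=146/255≈0.5725, B'=84/255≈0.3294
Max=146/255, Min=3/255, Δ=Max-Min=143/255
L = (Max+Min)/2 = (146+3)/510 = 149/510 = 0.29215… → L = 29.2%
L ≤ 0.5 → S = Δ/(Max+Min) = 143/(146+3) = 143/149 = 0.95973… → S = 96.0%
(the 1/255 factors cancel in S and H, so raw channel differences can be used)
Max is G' → H = 60 × ((B-R)/Δ + 2) = 60 × ((84-3)/143 + 2)
  81/143 + 2 = 0.5664… + 2 = 2.5664…
  H = 60 × 2.5664… = 153.986…° → H = 154.0°
= HSL(154.0°, 96.0%, 29.2%)


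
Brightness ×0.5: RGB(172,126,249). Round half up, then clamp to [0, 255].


Multiply each channel by 0.5, round half up, clamp to [0, 255]
R: 172×0.5 = 86
G: 126×0.5 = 63
B: 249×0.5 = 124.5 → round → 125
= RGB(86, 63, 125)


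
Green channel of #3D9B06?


Color: #3D9B06
R = 3D = 61
G = 9B = 155
B = 06 = 6
Green = 155


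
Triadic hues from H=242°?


Triadic: equally spaced at 120° intervals
H1 = 242°
H2 = (242 + 120) mod 360 = 2°
H3 = (242 + 240) mod 360 = 122°
Triadic = 242°, 2°, 122°


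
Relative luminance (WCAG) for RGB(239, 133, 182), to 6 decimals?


Linearize each channel (sRGB transfer function): c = v/255; c_lin = c/12.92 if c ≤ 0.04045, else ((c+0.055)/1.055)^2.4
  R: 239/255 ≈ 0.937255 > 0.04045 → ((0.937255+0.055)/1.055)^2.4 ≈ 0.863157
  G: 133/255 ≈ 0.521569 > 0.04045 → ((0.521569+0.055)/1.055)^2.4 ≈ 0.234551
  B: 182/255 ≈ 0.713725 > 0.04045 → ((0.713725+0.055)/1.055)^2.4 ≈ 0.467784
R_lin = 0.863157, G_lin = 0.234551, B_lin = 0.467784
L = 0.2126×R + 0.7152×G + 0.0722×B
L = 0.2126×0.863157 + 0.7152×0.234551 + 0.0722×0.467784
L ≈ 0.385032


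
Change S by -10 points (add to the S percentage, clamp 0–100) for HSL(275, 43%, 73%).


Original S = 43%
Adjustment = -10 percentage points
New S = 43 + (-10) = 33
Clamp to [0, 100] → 33
= HSL(275°, 33%, 73%)


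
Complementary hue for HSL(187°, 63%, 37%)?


Complement = opposite side of color wheel = hue + 180°
H' = (187 + 180) mod 360 = 7°
S and L unchanged.
= HSL(7°, 63%, 37%)


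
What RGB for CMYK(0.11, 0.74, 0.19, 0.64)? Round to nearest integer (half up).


R = 255 × (1-C) × (1-K) = 255 × 0.89 × 0.36 = 81.702 → 82
G = 255 × (1-M) × (1-K) = 255 × 0.26 × 0.36 = 23.868 → 24
B = 255 × (1-Y) × (1-K) = 255 × 0.81 × 0.36 = 74.358 → 74
= RGB(82, 24, 74)


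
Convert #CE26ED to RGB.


CE → 206 (R)
26 → 38 (G)
ED → 237 (B)
= RGB(206, 38, 237)


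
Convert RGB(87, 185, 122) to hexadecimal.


R = 87 → 57 (hex)
G = 185 → B9 (hex)
B = 122 → 7A (hex)
Hex = #57B97A


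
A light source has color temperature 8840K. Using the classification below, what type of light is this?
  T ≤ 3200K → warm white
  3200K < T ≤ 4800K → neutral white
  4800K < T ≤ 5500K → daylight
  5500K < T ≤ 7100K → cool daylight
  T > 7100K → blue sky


Temperature: 8840K
8840K > 7100K → blue sky
Classification: blue sky


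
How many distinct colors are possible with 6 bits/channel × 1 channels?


Total bits = 6 bits/channel × 1 channels = 6 bits
Distinct colors = 2^6
= 64 colors


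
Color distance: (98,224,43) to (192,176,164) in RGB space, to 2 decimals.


d = √[(R₁-R₂)² + (G₁-G₂)² + (B₁-B₂)²]
d = √[(98-192)² + (224-176)² + (43-164)²]
d = √[8836 + 2304 + 14641]
d = √25781
d ≈ 160.56


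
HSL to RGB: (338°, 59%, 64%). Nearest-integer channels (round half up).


H=338°, S=0.59, L=0.64
C = (1-|2L-1|)×S = (1-|0.28|)×0.59 = 0.4248
H' = H/60 = 338/60 ≈ 5.6333; X = C×(1-|H' mod 2 - 1|) = 0.15576
m = L - C/2 = 0.64 - 0.2124 = 0.4276
Sector ⌊H'⌋ = 5 → (R',G',B') = (0.4248, 0.0, 0.15576)
RGB = ((R'+m)×255, (G'+m)×255, (B'+m)×255) = (217.362, 109.038, 148.7568)
Round half up → RGB(217, 109, 149)


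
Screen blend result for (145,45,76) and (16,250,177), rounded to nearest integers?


Screen: C = 255 - (255-A)×(255-B)/255, rounded to nearest integer
R: 255 - (255-145)×(255-16)/255 = 255 - 26290/255 ≈ 255 - 103.098 = 151.902 → 152
G: 255 - (255-45)×(255-250)/255 = 255 - 1050/255 ≈ 255 - 4.118 = 250.882 → 251
B: 255 - (255-76)×(255-177)/255 = 255 - 13962/255 ≈ 255 - 54.753 = 200.247 → 200
= RGB(152, 251, 200)


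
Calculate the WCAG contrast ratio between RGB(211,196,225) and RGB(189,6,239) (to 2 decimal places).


Linearize each sRGB channel c=v/255: c/12.92 if c ≤ 0.04045 else ((c+0.055)/1.055)^2.4
L = 0.2126×R_lin + 0.7152×G_lin + 0.0722×B_lin
Color 1 (211,196,225):
  R=211: 211/255≈0.8275 > 0.04045 → ((0.8275+0.055)/1.055)^2.4 ≈ 0.65141
  G=196: 196/255≈0.7686 > 0.04045 → ((0.7686+0.055)/1.055)^2.4 ≈ 0.55201
  B=225: 225/255≈0.8824 > 0.04045 → ((0.8824+0.055)/1.055)^2.4 ≈ 0.75294
  L1 = 0.2126×0.65141 + 0.7152×0.55201 + 0.0722×0.75294 ≈ 0.58765
Color 2 (189,6,239):
  R=189: 189/255≈0.7412 > 0.04045 → ((0.7412+0.055)/1.055)^2.4 ≈ 0.50888
  G=6: 6/255≈0.0235 ≤ 0.04045 → 0.0235/12.92 ≈ 0.00182
  B=239: 239/255≈0.9373 > 0.04045 → ((0.9373+0.055)/1.055)^2.4 ≈ 0.86316
  L2 = 0.2126×0.50888 + 0.7152×0.00182 + 0.0722×0.86316 ≈ 0.17181
Lighter = 0.58765, Darker = 0.17181
Ratio = (L_lighter + 0.05) / (L_darker + 0.05)
Ratio = (0.58765 + 0.05) / (0.17181 + 0.05) = 0.63765 / 0.22181 ≈ 2.8747
Ratio ≈ 2.87:1


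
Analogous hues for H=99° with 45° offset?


Base hue: 99°
Left analog: (99 - 45) mod 360 = 54°
Right analog: (99 + 45) mod 360 = 144°
Analogous hues = 54° and 144°


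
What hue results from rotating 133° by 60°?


New hue = (H + rotation) mod 360
New hue = (133 + 60) mod 360
= 193 mod 360
= 193°


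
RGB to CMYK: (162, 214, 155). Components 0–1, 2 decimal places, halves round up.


R'=162/255≈0.6353, G'=214/255≈0.8392, B'=155/255≈0.6078
K = 1 - max(R',G',B') = 1 - 214/255 = 41/255 = 0.16078… → 0.16
(1-R'-K)/(1-K) simplifies to (max-R)/max with max = 214:
C = (214-162)/214 = 52/214 = 0.24299… → 0.24
M = (214-214)/214 = 0/214 = 0 → 0.00
Y = (214-155)/214 = 59/214 = 0.27570… → 0.28
= CMYK(0.24, 0.00, 0.28, 0.16)


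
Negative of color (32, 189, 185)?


Invert: (255-R, 255-G, 255-B)
R: 255-32 = 223
G: 255-189 = 66
B: 255-185 = 70
= RGB(223, 66, 70)


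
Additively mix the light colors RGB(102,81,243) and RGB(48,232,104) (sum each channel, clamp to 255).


Additive: each channel = min(255, C₁+C₂)
R: 102+48 = 150 → 150
G: 81+232 = 313 → 255
B: 243+104 = 347 → 255
= RGB(150, 255, 255)


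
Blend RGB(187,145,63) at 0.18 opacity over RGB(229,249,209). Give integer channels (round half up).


C = α×F + (1-α)×B, with 1-α = 0.82
R: 0.18×187 + 0.82×229 = 33.66 + 187.78 = 221.44 → 221
G: 0.18×145 + 0.82×249 = 26.10 + 204.18 = 230.28 → 230
B: 0.18×63 + 0.82×209 = 11.34 + 171.38 = 182.72 → 183
= RGB(221, 230, 183)


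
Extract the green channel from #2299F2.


Color: #2299F2
R = 22 = 34
G = 99 = 153
B = F2 = 242
Green = 153


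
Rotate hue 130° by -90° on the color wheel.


New hue = (H + rotation) mod 360
New hue = (130 -90) mod 360
= 40 mod 360
= 40°


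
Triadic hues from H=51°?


Triadic: equally spaced at 120° intervals
H1 = 51°
H2 = (51 + 120) mod 360 = 171°
H3 = (51 + 240) mod 360 = 291°
Triadic = 51°, 171°, 291°


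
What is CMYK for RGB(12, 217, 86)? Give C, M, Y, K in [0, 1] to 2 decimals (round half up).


R'=12/255≈0.0471, G'=217/255≈0.8510, B'=86/255≈0.3373
K = 1 - max(R',G',B') = 1 - 217/255 = 38/255 = 0.14901… → 0.15
(1-R'-K)/(1-K) simplifies to (max-R)/max with max = 217:
C = (217-12)/217 = 205/217 = 0.94470… → 0.94
M = (217-217)/217 = 0/217 = 0 → 0.00
Y = (217-86)/217 = 131/217 = 0.60368… → 0.60
= CMYK(0.94, 0.00, 0.60, 0.15)


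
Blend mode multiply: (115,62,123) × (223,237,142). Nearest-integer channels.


Multiply: C = A×B/255, rounded to nearest integer
R: 115×223/255 = 25645/255 ≈ 100.569 → 101
G: 62×237/255 = 14694/255 ≈ 57.624 → 58
B: 123×142/255 = 17466/255 ≈ 68.494 → 68
= RGB(101, 58, 68)


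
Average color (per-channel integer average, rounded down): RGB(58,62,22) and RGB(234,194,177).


Midpoint: each channel = ⌊(C₁+C₂)/2⌋
R: ⌊(58+234)/2⌋ = 146
G: ⌊(62+194)/2⌋ = 128
B: ⌊(22+177)/2⌋ = 99
= RGB(146, 128, 99)


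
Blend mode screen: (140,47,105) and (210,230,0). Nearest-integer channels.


Screen: C = 255 - (255-A)×(255-B)/255, rounded to nearest integer
R: 255 - (255-140)×(255-210)/255 = 255 - 5175/255 ≈ 255 - 20.294 = 234.706 → 235
G: 255 - (255-47)×(255-230)/255 = 255 - 5200/255 ≈ 255 - 20.392 = 234.608 → 235
B: 255 - (255-105)×(255-0)/255 = 255 - 38250/255 ≈ 255 - 150.000 = 105.000 → 105
= RGB(235, 235, 105)


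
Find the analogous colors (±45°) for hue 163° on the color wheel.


Base hue: 163°
Left analog: (163 - 45) mod 360 = 118°
Right analog: (163 + 45) mod 360 = 208°
Analogous hues = 118° and 208°


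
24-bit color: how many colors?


Colors = 2^bits = 2^24
= 16,777,216 colors


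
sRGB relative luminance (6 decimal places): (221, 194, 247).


Linearize each channel (sRGB transfer function): c = v/255; c_lin = c/12.92 if c ≤ 0.04045, else ((c+0.055)/1.055)^2.4
  R: 221/255 ≈ 0.866667 > 0.04045 → ((0.866667+0.055)/1.055)^2.4 ≈ 0.723055
  G: 194/255 ≈ 0.760784 > 0.04045 → ((0.760784+0.055)/1.055)^2.4 ≈ 0.539479
  B: 247/255 ≈ 0.968627 > 0.04045 → ((0.968627+0.055)/1.055)^2.4 ≈ 0.930111
R_lin = 0.723055, G_lin = 0.539479, B_lin = 0.930111
L = 0.2126×R + 0.7152×G + 0.0722×B
L = 0.2126×0.723055 + 0.7152×0.539479 + 0.0722×0.930111
L ≈ 0.606711


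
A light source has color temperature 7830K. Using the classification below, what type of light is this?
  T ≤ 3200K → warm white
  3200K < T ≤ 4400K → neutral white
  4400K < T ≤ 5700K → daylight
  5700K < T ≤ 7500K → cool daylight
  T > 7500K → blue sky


Temperature: 7830K
7830K > 7500K → blue sky
Classification: blue sky


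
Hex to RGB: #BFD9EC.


BF → 191 (R)
D9 → 217 (G)
EC → 236 (B)
= RGB(191, 217, 236)


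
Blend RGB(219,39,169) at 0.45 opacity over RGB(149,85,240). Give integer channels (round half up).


C = α×F + (1-α)×B, with 1-α = 0.55
R: 0.45×219 + 0.55×149 = 98.55 + 81.95 = 180.50 → 181
G: 0.45×39 + 0.55×85 = 17.55 + 46.75 = 64.30 → 64
B: 0.45×169 + 0.55×240 = 76.05 + 132.00 = 208.05 → 208
= RGB(181, 64, 208)


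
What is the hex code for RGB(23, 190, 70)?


R = 23 → 17 (hex)
G = 190 → BE (hex)
B = 70 → 46 (hex)
Hex = #17BE46


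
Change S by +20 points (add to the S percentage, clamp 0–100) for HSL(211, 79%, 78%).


Original S = 79%
Adjustment = +20 percentage points
New S = 79 + (20) = 99
Clamp to [0, 100] → 99
= HSL(211°, 99%, 78%)


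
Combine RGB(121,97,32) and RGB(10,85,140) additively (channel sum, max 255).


Additive: each channel = min(255, C₁+C₂)
R: 121+10 = 131 → 131
G: 97+85 = 182 → 182
B: 32+140 = 172 → 172
= RGB(131, 182, 172)


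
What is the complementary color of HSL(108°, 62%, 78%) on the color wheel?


Complement = opposite side of color wheel = hue + 180°
H' = (108 + 180) mod 360 = 288°
S and L unchanged.
= HSL(288°, 62%, 78%)


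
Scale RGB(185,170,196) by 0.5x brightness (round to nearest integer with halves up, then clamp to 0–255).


Multiply each channel by 0.5, round half up, clamp to [0, 255]
R: 185×0.5 = 92.5 → round → 93
G: 170×0.5 = 85
B: 196×0.5 = 98
= RGB(93, 85, 98)


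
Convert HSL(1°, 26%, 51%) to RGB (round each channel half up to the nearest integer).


H=1°, S=0.26, L=0.51
C = (1-|2L-1|)×S = (1-|0.02|)×0.26 = 0.2548
H' = H/60 = 1/60 ≈ 0.0167; X = C×(1-|H' mod 2 - 1|) ≈ 0.0042
m = L - C/2 = 0.51 - 0.1274 = 0.3826
Sector ⌊H'⌋ = 0 → (R',G',B') = (0.2548, ≈0.0042, 0.0)
RGB = ((R'+m)×255, (G'+m)×255, (B'+m)×255) = (162.537, 98.6459, 97.563)
Round half up → RGB(163, 99, 98)


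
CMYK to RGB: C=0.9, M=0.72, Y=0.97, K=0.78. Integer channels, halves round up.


R = 255 × (1-C) × (1-K) = 255 × 0.10 × 0.22 = 5.61 → 6
G = 255 × (1-M) × (1-K) = 255 × 0.28 × 0.22 = 15.708 → 16
B = 255 × (1-Y) × (1-K) = 255 × 0.03 × 0.22 = 1.683 → 2
= RGB(6, 16, 2)


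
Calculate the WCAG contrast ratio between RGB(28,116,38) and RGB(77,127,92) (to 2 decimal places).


Linearize each sRGB channel c=v/255: c/12.92 if c ≤ 0.04045 else ((c+0.055)/1.055)^2.4
L = 0.2126×R_lin + 0.7152×G_lin + 0.0722×B_lin
Color 1 (28,116,38):
  R=28: 28/255≈0.1098 > 0.04045 → ((0.1098+0.055)/1.055)^2.4 ≈ 0.01161
  G=116: 116/255≈0.4549 > 0.04045 → ((0.4549+0.055)/1.055)^2.4 ≈ 0.17465
  B=38: 38/255≈0.1490 > 0.04045 → ((0.1490+0.055)/1.055)^2.4 ≈ 0.01938
  L1 = 0.2126×0.01161 + 0.7152×0.17465 + 0.0722×0.01938 ≈ 0.12878
Color 2 (77,127,92):
  R=77: 77/255≈0.3020 > 0.04045 → ((0.3020+0.055)/1.055)^2.4 ≈ 0.07421
  G=127: 127/255≈0.4980 > 0.04045 → ((0.4980+0.055)/1.055)^2.4 ≈ 0.21223
  B=92: 92/255≈0.3608 > 0.04045 → ((0.3608+0.055)/1.055)^2.4 ≈ 0.10702
  L2 = 0.2126×0.07421 + 0.7152×0.21223 + 0.0722×0.10702 ≈ 0.17529
Lighter = 0.17529, Darker = 0.12878
Ratio = (L_lighter + 0.05) / (L_darker + 0.05)
Ratio = (0.17529 + 0.05) / (0.12878 + 0.05) = 0.22529 / 0.17878 ≈ 1.2602
Ratio ≈ 1.26:1


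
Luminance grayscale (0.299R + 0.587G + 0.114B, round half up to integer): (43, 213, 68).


Gray = 0.299×R + 0.587×G + 0.114×B
Gray = 0.299×43 + 0.587×213 + 0.114×68
Gray = 12.857 + 125.031 + 7.752
Gray = 145.640 → round half up → 146
Gray = 146


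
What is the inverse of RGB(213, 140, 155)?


Invert: (255-R, 255-G, 255-B)
R: 255-213 = 42
G: 255-140 = 115
B: 255-155 = 100
= RGB(42, 115, 100)


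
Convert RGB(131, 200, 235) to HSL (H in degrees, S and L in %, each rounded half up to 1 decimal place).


Normalize: R'=131/255≈0.5137, G'=200/255≈0.7843, B'=235/255≈0.9216
Max=235/255, Min=131/255, Δ=Max-Min=104/255
L = (Max+Min)/2 = (235+131)/510 = 366/510 = 0.71764… → L = 71.8%
L > 0.5 → S = Δ/(2-Max-Min) = 104/(510-235-131) = 104/144 = 0.72222… → S = 72.2%
(the 1/255 factors cancel in S and H, so raw channel differences can be used)
Max is B' → H = 60 × ((R-G)/Δ + 4) = 60 × ((131-200)/104 + 4)
  -69/104 + 4 = -0.6634… + 4 = 3.3365…
  H = 60 × 3.3365… = 200.192…° → H = 200.2°
= HSL(200.2°, 72.2%, 71.8%)


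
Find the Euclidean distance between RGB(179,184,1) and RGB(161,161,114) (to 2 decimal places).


d = √[(R₁-R₂)² + (G₁-G₂)² + (B₁-B₂)²]
d = √[(179-161)² + (184-161)² + (1-114)²]
d = √[324 + 529 + 12769]
d = √13622
d ≈ 116.71


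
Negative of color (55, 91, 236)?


Invert: (255-R, 255-G, 255-B)
R: 255-55 = 200
G: 255-91 = 164
B: 255-236 = 19
= RGB(200, 164, 19)


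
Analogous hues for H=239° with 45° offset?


Base hue: 239°
Left analog: (239 - 45) mod 360 = 194°
Right analog: (239 + 45) mod 360 = 284°
Analogous hues = 194° and 284°


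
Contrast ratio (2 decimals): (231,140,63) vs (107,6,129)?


Linearize each sRGB channel c=v/255: c/12.92 if c ≤ 0.04045 else ((c+0.055)/1.055)^2.4
L = 0.2126×R_lin + 0.7152×G_lin + 0.0722×B_lin
Color 1 (231,140,63):
  R=231: 231/255≈0.9059 > 0.04045 → ((0.9059+0.055)/1.055)^2.4 ≈ 0.79910
  G=140: 140/255≈0.5490 > 0.04045 → ((0.5490+0.055)/1.055)^2.4 ≈ 0.26225
  B=63: 63/255≈0.2471 > 0.04045 → ((0.2471+0.055)/1.055)^2.4 ≈ 0.04971
  L1 = 0.2126×0.79910 + 0.7152×0.26225 + 0.0722×0.04971 ≈ 0.36104
Color 2 (107,6,129):
  R=107: 107/255≈0.4196 > 0.04045 → ((0.4196+0.055)/1.055)^2.4 ≈ 0.14703
  G=6: 6/255≈0.0235 ≤ 0.04045 → 0.0235/12.92 ≈ 0.00182
  B=129: 129/255≈0.5059 > 0.04045 → ((0.5059+0.055)/1.055)^2.4 ≈ 0.21953
  L2 = 0.2126×0.14703 + 0.7152×0.00182 + 0.0722×0.21953 ≈ 0.04841
Lighter = 0.36104, Darker = 0.04841
Ratio = (L_lighter + 0.05) / (L_darker + 0.05)
Ratio = (0.36104 + 0.05) / (0.04841 + 0.05) = 0.41104 / 0.09841 ≈ 4.1768
Ratio ≈ 4.18:1


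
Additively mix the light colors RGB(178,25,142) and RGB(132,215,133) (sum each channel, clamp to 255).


Additive: each channel = min(255, C₁+C₂)
R: 178+132 = 310 → 255
G: 25+215 = 240 → 240
B: 142+133 = 275 → 255
= RGB(255, 240, 255)


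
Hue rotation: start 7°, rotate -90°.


New hue = (H + rotation) mod 360
New hue = (7 -90) mod 360
= -83 mod 360
= 277°


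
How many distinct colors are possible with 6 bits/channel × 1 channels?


Total bits = 6 bits/channel × 1 channels = 6 bits
Distinct colors = 2^6
= 64 colors


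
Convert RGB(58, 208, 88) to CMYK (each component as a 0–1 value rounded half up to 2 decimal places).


R'=58/255≈0.2275, G'=208/255≈0.8157, B'=88/255≈0.3451
K = 1 - max(R',G',B') = 1 - 208/255 = 47/255 = 0.18431… → 0.18
(1-R'-K)/(1-K) simplifies to (max-R)/max with max = 208:
C = (208-58)/208 = 150/208 = 0.72115… → 0.72
M = (208-208)/208 = 0/208 = 0 → 0.00
Y = (208-88)/208 = 120/208 = 0.57692… → 0.58
= CMYK(0.72, 0.00, 0.58, 0.18)


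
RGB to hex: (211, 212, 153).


R = 211 → D3 (hex)
G = 212 → D4 (hex)
B = 153 → 99 (hex)
Hex = #D3D499


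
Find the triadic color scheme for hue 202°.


Triadic: equally spaced at 120° intervals
H1 = 202°
H2 = (202 + 120) mod 360 = 322°
H3 = (202 + 240) mod 360 = 82°
Triadic = 202°, 322°, 82°


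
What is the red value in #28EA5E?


Color: #28EA5E
R = 28 = 40
G = EA = 234
B = 5E = 94
Red = 40


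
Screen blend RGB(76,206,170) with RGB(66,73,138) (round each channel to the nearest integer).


Screen: C = 255 - (255-A)×(255-B)/255, rounded to nearest integer
R: 255 - (255-76)×(255-66)/255 = 255 - 33831/255 ≈ 255 - 132.671 = 122.329 → 122
G: 255 - (255-206)×(255-73)/255 = 255 - 8918/255 ≈ 255 - 34.973 = 220.027 → 220
B: 255 - (255-170)×(255-138)/255 = 255 - 9945/255 ≈ 255 - 39.000 = 216.000 → 216
= RGB(122, 220, 216)


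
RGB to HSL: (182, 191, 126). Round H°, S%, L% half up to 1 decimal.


Normalize: R'=182/255≈0.7137, G'=191/255≈0.7490, B'=126/255≈0.4941
Max=191/255, Min=126/255, Δ=Max-Min=65/255
L = (Max+Min)/2 = (191+126)/510 = 317/510 = 0.62156… → L = 62.2%
L > 0.5 → S = Δ/(2-Max-Min) = 65/(510-191-126) = 65/193 = 0.33678… → S = 33.7%
(the 1/255 factors cancel in S and H, so raw channel differences can be used)
Max is G' → H = 60 × ((B-R)/Δ + 2) = 60 × ((126-182)/65 + 2)
  -56/65 + 2 = -0.8615… + 2 = 1.1384…
  H = 60 × 1.1384… = 68.307…° → H = 68.3°
= HSL(68.3°, 33.7%, 62.2%)


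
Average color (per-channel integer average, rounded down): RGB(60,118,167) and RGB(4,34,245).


Midpoint: each channel = ⌊(C₁+C₂)/2⌋
R: ⌊(60+4)/2⌋ = 32
G: ⌊(118+34)/2⌋ = 76
B: ⌊(167+245)/2⌋ = 206
= RGB(32, 76, 206)


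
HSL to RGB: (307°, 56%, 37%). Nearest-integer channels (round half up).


H=307°, S=0.56, L=0.37
C = (1-|2L-1|)×S = (1-|-0.26|)×0.56 = 0.4144
H' = H/60 = 307/60 ≈ 5.1167; X = C×(1-|H' mod 2 - 1|) ≈ 0.3661
m = L - C/2 = 0.37 - 0.2072 = 0.1628
Sector ⌊H'⌋ = 5 → (R',G',B') = (0.4144, 0.0, ≈0.3661)
RGB = ((R'+m)×255, (G'+m)×255, (B'+m)×255) = (147.186, 41.514, 134.8576)
Round half up → RGB(147, 42, 135)


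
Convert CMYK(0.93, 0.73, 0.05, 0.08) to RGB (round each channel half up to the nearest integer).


R = 255 × (1-C) × (1-K) = 255 × 0.07 × 0.92 = 16.422 → 16
G = 255 × (1-M) × (1-K) = 255 × 0.27 × 0.92 = 63.342 → 63
B = 255 × (1-Y) × (1-K) = 255 × 0.95 × 0.92 = 222.87 → 223
= RGB(16, 63, 223)


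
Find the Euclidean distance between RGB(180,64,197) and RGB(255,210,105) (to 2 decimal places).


d = √[(R₁-R₂)² + (G₁-G₂)² + (B₁-B₂)²]
d = √[(180-255)² + (64-210)² + (197-105)²]
d = √[5625 + 21316 + 8464]
d = √35405
d ≈ 188.16


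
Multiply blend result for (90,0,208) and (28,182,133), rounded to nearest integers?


Multiply: C = A×B/255, rounded to nearest integer
R: 90×28/255 = 2520/255 ≈ 9.882 → 10
G: 0×182/255 = 0/255 ≈ 0.000 → 0
B: 208×133/255 = 27664/255 ≈ 108.486 → 108
= RGB(10, 0, 108)


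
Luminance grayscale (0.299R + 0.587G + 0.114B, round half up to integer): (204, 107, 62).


Gray = 0.299×R + 0.587×G + 0.114×B
Gray = 0.299×204 + 0.587×107 + 0.114×62
Gray = 60.996 + 62.809 + 7.068
Gray = 130.873 → round half up → 131
Gray = 131


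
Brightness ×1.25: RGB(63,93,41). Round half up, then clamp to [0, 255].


Multiply each channel by 1.25, round half up, clamp to [0, 255]
R: 63×1.25 = 78.75 → round → 79
G: 93×1.25 = 116.25 → round → 116
B: 41×1.25 = 51.25 → round → 51
= RGB(79, 116, 51)


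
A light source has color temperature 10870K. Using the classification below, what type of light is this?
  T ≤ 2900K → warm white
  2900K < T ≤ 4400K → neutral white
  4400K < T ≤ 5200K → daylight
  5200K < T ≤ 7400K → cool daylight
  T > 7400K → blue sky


Temperature: 10870K
10870K > 7400K → blue sky
Classification: blue sky


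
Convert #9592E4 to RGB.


95 → 149 (R)
92 → 146 (G)
E4 → 228 (B)
= RGB(149, 146, 228)


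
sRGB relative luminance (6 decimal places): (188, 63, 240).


Linearize each channel (sRGB transfer function): c = v/255; c_lin = c/12.92 if c ≤ 0.04045, else ((c+0.055)/1.055)^2.4
  R: 188/255 ≈ 0.737255 > 0.04045 → ((0.737255+0.055)/1.055)^2.4 ≈ 0.502886
  G: 63/255 ≈ 0.247059 > 0.04045 → ((0.247059+0.055)/1.055)^2.4 ≈ 0.049707
  B: 240/255 ≈ 0.941176 > 0.04045 → ((0.941176+0.055)/1.055)^2.4 ≈ 0.871367
R_lin = 0.502886, G_lin = 0.049707, B_lin = 0.871367
L = 0.2126×R + 0.7152×G + 0.0722×B
L = 0.2126×0.502886 + 0.7152×0.049707 + 0.0722×0.871367
L ≈ 0.205377


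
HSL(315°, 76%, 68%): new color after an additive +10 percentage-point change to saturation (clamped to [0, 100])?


Original S = 76%
Adjustment = +10 percentage points
New S = 76 + (10) = 86
Clamp to [0, 100] → 86
= HSL(315°, 86%, 68%)


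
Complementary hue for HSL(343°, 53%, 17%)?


Complement = opposite side of color wheel = hue + 180°
H' = (343 + 180) mod 360 = 163°
S and L unchanged.
= HSL(163°, 53%, 17%)


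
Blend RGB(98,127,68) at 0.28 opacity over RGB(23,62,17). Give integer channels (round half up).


C = α×F + (1-α)×B, with 1-α = 0.72
R: 0.28×98 + 0.72×23 = 27.44 + 16.56 = 44.00 → 44
G: 0.28×127 + 0.72×62 = 35.56 + 44.64 = 80.20 → 80
B: 0.28×68 + 0.72×17 = 19.04 + 12.24 = 31.28 → 31
= RGB(44, 80, 31)


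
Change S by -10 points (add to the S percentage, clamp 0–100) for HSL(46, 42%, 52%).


Original S = 42%
Adjustment = -10 percentage points
New S = 42 + (-10) = 32
Clamp to [0, 100] → 32
= HSL(46°, 32%, 52%)


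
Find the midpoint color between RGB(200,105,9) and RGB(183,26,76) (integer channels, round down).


Midpoint: each channel = ⌊(C₁+C₂)/2⌋
R: ⌊(200+183)/2⌋ = 191
G: ⌊(105+26)/2⌋ = 65
B: ⌊(9+76)/2⌋ = 42
= RGB(191, 65, 42)


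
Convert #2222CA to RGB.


22 → 34 (R)
22 → 34 (G)
CA → 202 (B)
= RGB(34, 34, 202)


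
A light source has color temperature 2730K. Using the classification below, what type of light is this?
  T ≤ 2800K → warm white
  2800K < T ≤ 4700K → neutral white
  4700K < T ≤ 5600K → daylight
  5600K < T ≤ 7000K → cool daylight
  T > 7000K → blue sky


Temperature: 2730K
2730K ≤ 2800K → warm white
Classification: warm white


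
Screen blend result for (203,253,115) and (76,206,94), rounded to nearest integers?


Screen: C = 255 - (255-A)×(255-B)/255, rounded to nearest integer
R: 255 - (255-203)×(255-76)/255 = 255 - 9308/255 ≈ 255 - 36.502 = 218.498 → 218
G: 255 - (255-253)×(255-206)/255 = 255 - 98/255 ≈ 255 - 0.384 = 254.616 → 255
B: 255 - (255-115)×(255-94)/255 = 255 - 22540/255 ≈ 255 - 88.392 = 166.608 → 167
= RGB(218, 255, 167)


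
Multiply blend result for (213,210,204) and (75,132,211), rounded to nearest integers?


Multiply: C = A×B/255, rounded to nearest integer
R: 213×75/255 = 15975/255 ≈ 62.647 → 63
G: 210×132/255 = 27720/255 ≈ 108.706 → 109
B: 204×211/255 = 43044/255 ≈ 168.800 → 169
= RGB(63, 109, 169)


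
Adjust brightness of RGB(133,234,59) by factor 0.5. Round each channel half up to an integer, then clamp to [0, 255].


Multiply each channel by 0.5, round half up, clamp to [0, 255]
R: 133×0.5 = 66.5 → round → 67
G: 234×0.5 = 117
B: 59×0.5 = 29.5 → round → 30
= RGB(67, 117, 30)


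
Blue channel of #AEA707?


Color: #AEA707
R = AE = 174
G = A7 = 167
B = 07 = 7
Blue = 7


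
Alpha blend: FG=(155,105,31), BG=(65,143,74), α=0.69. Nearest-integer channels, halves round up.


C = α×F + (1-α)×B, with 1-α = 0.31
R: 0.69×155 + 0.31×65 = 106.95 + 20.15 = 127.10 → 127
G: 0.69×105 + 0.31×143 = 72.45 + 44.33 = 116.78 → 117
B: 0.69×31 + 0.31×74 = 21.39 + 22.94 = 44.33 → 44
= RGB(127, 117, 44)


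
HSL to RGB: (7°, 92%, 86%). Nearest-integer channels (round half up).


H=7°, S=0.92, L=0.86
C = (1-|2L-1|)×S = (1-|0.72|)×0.92 = 0.2576
H' = H/60 = 7/60 ≈ 0.1167; X = C×(1-|H' mod 2 - 1|) ≈ 0.0301
m = L - C/2 = 0.86 - 0.1288 = 0.7312
Sector ⌊H'⌋ = 0 → (R',G',B') = (0.2576, ≈0.0301, 0.0)
RGB = ((R'+m)×255, (G'+m)×255, (B'+m)×255) = (252.144, 194.1196, 186.456)
Round half up → RGB(252, 194, 186)


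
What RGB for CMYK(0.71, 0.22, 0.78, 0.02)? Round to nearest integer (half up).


R = 255 × (1-C) × (1-K) = 255 × 0.29 × 0.98 = 72.471 → 72
G = 255 × (1-M) × (1-K) = 255 × 0.78 × 0.98 = 194.922 → 195
B = 255 × (1-Y) × (1-K) = 255 × 0.22 × 0.98 = 54.978 → 55
= RGB(72, 195, 55)


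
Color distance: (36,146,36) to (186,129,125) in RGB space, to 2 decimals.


d = √[(R₁-R₂)² + (G₁-G₂)² + (B₁-B₂)²]
d = √[(36-186)² + (146-129)² + (36-125)²]
d = √[22500 + 289 + 7921]
d = √30710
d ≈ 175.24


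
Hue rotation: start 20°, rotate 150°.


New hue = (H + rotation) mod 360
New hue = (20 + 150) mod 360
= 170 mod 360
= 170°


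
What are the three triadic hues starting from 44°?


Triadic: equally spaced at 120° intervals
H1 = 44°
H2 = (44 + 120) mod 360 = 164°
H3 = (44 + 240) mod 360 = 284°
Triadic = 44°, 164°, 284°


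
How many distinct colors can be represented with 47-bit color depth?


Colors = 2^bits = 2^47
= 140,737,488,355,328 colors


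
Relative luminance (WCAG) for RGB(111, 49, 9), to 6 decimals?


Linearize each channel (sRGB transfer function): c = v/255; c_lin = c/12.92 if c ≤ 0.04045, else ((c+0.055)/1.055)^2.4
  R: 111/255 ≈ 0.435294 > 0.04045 → ((0.435294+0.055)/1.055)^2.4 ≈ 0.158961
  G: 49/255 ≈ 0.192157 > 0.04045 → ((0.192157+0.055)/1.055)^2.4 ≈ 0.030713
  B: 9/255 ≈ 0.035294 ≤ 0.04045 → 0.035294/12.92 ≈ 0.002732
R_lin = 0.158961, G_lin = 0.030713, B_lin = 0.002732
L = 0.2126×R + 0.7152×G + 0.0722×B
L = 0.2126×0.158961 + 0.7152×0.030713 + 0.0722×0.002732
L ≈ 0.055959


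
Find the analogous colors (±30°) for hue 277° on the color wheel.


Base hue: 277°
Left analog: (277 - 30) mod 360 = 247°
Right analog: (277 + 30) mod 360 = 307°
Analogous hues = 247° and 307°


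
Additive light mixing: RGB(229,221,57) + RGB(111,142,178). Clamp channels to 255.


Additive: each channel = min(255, C₁+C₂)
R: 229+111 = 340 → 255
G: 221+142 = 363 → 255
B: 57+178 = 235 → 235
= RGB(255, 255, 235)


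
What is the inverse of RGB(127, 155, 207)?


Invert: (255-R, 255-G, 255-B)
R: 255-127 = 128
G: 255-155 = 100
B: 255-207 = 48
= RGB(128, 100, 48)


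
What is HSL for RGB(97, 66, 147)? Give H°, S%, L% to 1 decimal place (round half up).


Normalize: R'=97/255≈0.3804, G'=66/255≈0.2588, B'=147/255≈0.5765
Max=147/255, Min=66/255, Δ=Max-Min=81/255
L = (Max+Min)/2 = (147+66)/510 = 213/510 = 0.41764… → L = 41.8%
L ≤ 0.5 → S = Δ/(Max+Min) = 81/(147+66) = 81/213 = 0.38028… → S = 38.0%
(the 1/255 factors cancel in S and H, so raw channel differences can be used)
Max is B' → H = 60 × ((R-G)/Δ + 4) = 60 × ((97-66)/81 + 4)
  31/81 + 4 = 0.3827… + 4 = 4.3827…
  H = 60 × 4.3827… = 262.962…° → H = 263.0°
= HSL(263.0°, 38.0%, 41.8%)


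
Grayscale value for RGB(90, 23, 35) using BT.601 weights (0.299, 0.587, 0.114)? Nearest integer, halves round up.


Gray = 0.299×R + 0.587×G + 0.114×B
Gray = 0.299×90 + 0.587×23 + 0.114×35
Gray = 26.910 + 13.501 + 3.990
Gray = 44.401 → round half up → 44
Gray = 44


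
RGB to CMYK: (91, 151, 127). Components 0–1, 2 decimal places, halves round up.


R'=91/255≈0.3569, G'=151/255≈0.5922, B'=127/255≈0.4980
K = 1 - max(R',G',B') = 1 - 151/255 = 104/255 = 0.40784… → 0.41
(1-R'-K)/(1-K) simplifies to (max-R)/max with max = 151:
C = (151-91)/151 = 60/151 = 0.39735… → 0.40
M = (151-151)/151 = 0/151 = 0 → 0.00
Y = (151-127)/151 = 24/151 = 0.15894… → 0.16
= CMYK(0.40, 0.00, 0.16, 0.41)


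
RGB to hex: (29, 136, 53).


R = 29 → 1D (hex)
G = 136 → 88 (hex)
B = 53 → 35 (hex)
Hex = #1D8835


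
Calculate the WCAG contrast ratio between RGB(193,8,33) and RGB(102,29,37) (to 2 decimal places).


Linearize each sRGB channel c=v/255: c/12.92 if c ≤ 0.04045 else ((c+0.055)/1.055)^2.4
L = 0.2126×R_lin + 0.7152×G_lin + 0.0722×B_lin
Color 1 (193,8,33):
  R=193: 193/255≈0.7569 > 0.04045 → ((0.7569+0.055)/1.055)^2.4 ≈ 0.53328
  G=8: 8/255≈0.0314 ≤ 0.04045 → 0.0314/12.92 ≈ 0.00243
  B=33: 33/255≈0.1294 > 0.04045 → ((0.1294+0.055)/1.055)^2.4 ≈ 0.01521
  L1 = 0.2126×0.53328 + 0.7152×0.00243 + 0.0722×0.01521 ≈ 0.11621
Color 2 (102,29,37):
  R=102: 102/255≈0.4000 > 0.04045 → ((0.4000+0.055)/1.055)^2.4 ≈ 0.13287
  G=29: 29/255≈0.1137 > 0.04045 → ((0.1137+0.055)/1.055)^2.4 ≈ 0.01229
  B=37: 37/255≈0.1451 > 0.04045 → ((0.1451+0.055)/1.055)^2.4 ≈ 0.01850
  L2 = 0.2126×0.13287 + 0.7152×0.01229 + 0.0722×0.01850 ≈ 0.03837
Lighter = 0.11621, Darker = 0.03837
Ratio = (L_lighter + 0.05) / (L_darker + 0.05)
Ratio = (0.11621 + 0.05) / (0.03837 + 0.05) = 0.16621 / 0.08837 ≈ 1.8808
Ratio ≈ 1.88:1
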